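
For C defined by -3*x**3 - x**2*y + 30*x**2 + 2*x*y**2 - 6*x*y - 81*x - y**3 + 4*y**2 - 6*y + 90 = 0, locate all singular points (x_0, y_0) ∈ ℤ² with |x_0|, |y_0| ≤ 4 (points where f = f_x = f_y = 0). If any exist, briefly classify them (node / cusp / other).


Singular points: {(3, 3)}; classification: cusp.

Compute partial derivatives:
  f_x = -9*x**2 - 2*x*y + 60*x + 2*y**2 - 6*y - 81.
  f_y = -x**2 + 4*x*y - 6*x - 3*y**2 + 8*y - 6.
Scan x_0 ∈ {−4, ..., 4}. For each x_0, f_y(x_0, y) is a polynomial in y; find its integer roots y ∈ {−4, ..., 4}, then test f_x and f at those candidates.
  x = -4: f_y(-4, y) = -3*y**2 - 8*y + 2; no integer root y with |y| ≤ 4.
  x = -3: f_y(-3, y) = -3*y**2 - 4*y + 3; no integer root y with |y| ≤ 4.
  x = -2: f_y(-2, y) = 2 - 3*y**2; no integer root y with |y| ≤ 4.
  x = -1: f_y(-1, y) = -3*y**2 + 4*y - 1; vanishes at y ∈ {1}. (-1, 1): f_x = -152 ≠ 0.
  x = 0: f_y(0, y) = -3*y**2 + 8*y - 6; no integer root y with |y| ≤ 4.
  x = 1: f_y(1, y) = -3*y**2 + 12*y - 13; no integer root y with |y| ≤ 4.
  x = 2: f_y(2, y) = -3*y**2 + 16*y - 22; no integer root y with |y| ≤ 4.
  x = 3: f_y(3, y) = -3*y**2 + 20*y - 33; vanishes at y ∈ {3}. (3, 3): f_x = 0, f = 0 — SINGULAR.
  x = 4: f_y(4, y) = -3*y**2 + 24*y - 46; no integer root y with |y| ≤ 4.
Only singular point on the grid: (3, 3).
Classify: substitute x = 3 + u, y = 3 + v and expand: f = -3*u**3 - u**2*v + 2*u*v**2 - v**3 + v**2.
No constant or linear terms (consistent with a singular point). Quadratic part: v**2. Cubic part: -3*u**3 - u**2*v + 2*u*v**2 - v**3.
The quadratic part v**2 is a perfect square, so there is a single (double) tangent line v = 0, i.e. y = 3. Restricting the cubic part to that line (v = 0) leaves -3*u**3 ≠ 0, so f is not divisible by v and the branch is v² ≈ 3*u**3 to lowest order — this is a cusp.
Classification: cusp.


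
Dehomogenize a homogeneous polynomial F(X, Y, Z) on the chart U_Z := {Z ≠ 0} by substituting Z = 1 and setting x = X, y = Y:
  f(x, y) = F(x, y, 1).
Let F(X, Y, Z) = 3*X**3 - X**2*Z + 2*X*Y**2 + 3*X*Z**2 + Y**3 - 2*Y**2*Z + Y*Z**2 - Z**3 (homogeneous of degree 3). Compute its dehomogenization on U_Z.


f(x, y) = 3*x**3 - x**2 + 2*x*y**2 + 3*x + y**3 - 2*y**2 + y - 1

On U_Z we set Z = 1. Each monomial c·X^i·Y^j·Z^k in F becomes c·x^i·y^j·1^k = c·x^i·y^j.
Substituting Z = 1: F(X, Y, 1) = 3*x**3 - x**2 + 2*x*y**2 + 3*x + y**3 - 2*y**2 + y - 1.
Note: deg(f) ≤ deg(F) = 3; strict inequality happens when F is divisible by Z (lost terms).


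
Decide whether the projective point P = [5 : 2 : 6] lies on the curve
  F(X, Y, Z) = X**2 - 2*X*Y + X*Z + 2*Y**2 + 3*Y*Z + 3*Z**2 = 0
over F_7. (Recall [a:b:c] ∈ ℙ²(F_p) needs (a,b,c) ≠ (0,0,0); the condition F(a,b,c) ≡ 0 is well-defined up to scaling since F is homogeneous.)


F(5,2,6) ≡ 5 (mod 7); P is NOT on the curve.

Evaluate F(5, 2, 6) term-by-term (mod 7).
  X**2 ↦ 1·25·1·1 = 25
  -2*X*Y ↦ -2·5·2·1 = -20
  X*Z ↦ 1·5·1·6 = 30
  2*Y**2 ↦ 2·1·4·1 = 8
  3*Y*Z ↦ 3·1·2·6 = 36
  3*Z**2 ↦ 3·1·1·36 = 108
Sum: F(5, 2, 6) = (25) + (-20) + (30) + (8) + (36) + (108) = 187.
Reducing mod 7: 187 ≡ 5 (mod 7).
Since F(a, b, c) ≡ 5 ≠ 0 (mod 7), P does NOT lie on the curve.


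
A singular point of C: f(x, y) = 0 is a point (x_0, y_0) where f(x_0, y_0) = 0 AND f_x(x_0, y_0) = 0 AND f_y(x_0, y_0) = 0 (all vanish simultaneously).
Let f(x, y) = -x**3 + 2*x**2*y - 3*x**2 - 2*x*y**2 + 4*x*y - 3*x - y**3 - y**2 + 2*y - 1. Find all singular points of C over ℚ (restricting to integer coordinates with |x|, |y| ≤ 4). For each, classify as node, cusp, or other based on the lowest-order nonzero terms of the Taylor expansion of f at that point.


Singular points: {(-1, 0)}; classification: cusp.

Compute partial derivatives:
  f_x = -3*x**2 + 4*x*y - 6*x - 2*y**2 + 4*y - 3.
  f_y = 2*x**2 - 4*x*y + 4*x - 3*y**2 - 2*y + 2.
Scan x_0 ∈ {−4, ..., 4}. For each x_0, f_y(x_0, y) is a polynomial in y; find its integer roots y ∈ {−4, ..., 4}, then test f_x and f at those candidates.
  x = -4: f_y(-4, y) = -3*y**2 + 14*y + 18; no integer root y with |y| ≤ 4.
  x = -3: f_y(-3, y) = -3*y**2 + 10*y + 8; vanishes at y ∈ {4}. (-3, 4): f_x = -76 ≠ 0.
  x = -2: f_y(-2, y) = -3*y**2 + 6*y + 2; no integer root y with |y| ≤ 4.
  x = -1: f_y(-1, y) = -3*y**2 + 2*y; vanishes at y ∈ {0}. (-1, 0): f_x = 0, f = 0 — SINGULAR.
  x = 0: f_y(0, y) = -3*y**2 - 2*y + 2; no integer root y with |y| ≤ 4.
  x = 1: f_y(1, y) = -3*y**2 - 6*y + 8; no integer root y with |y| ≤ 4.
  x = 2: f_y(2, y) = -3*y**2 - 10*y + 18; no integer root y with |y| ≤ 4.
  x = 3: f_y(3, y) = -3*y**2 - 14*y + 32; no integer root y with |y| ≤ 4.
  x = 4: f_y(4, y) = -3*y**2 - 18*y + 50; no integer root y with |y| ≤ 4.
Only singular point on the grid: (-1, 0).
Classify: substitute x = -1 + u, y = 0 + v and expand: f = -u**3 + 2*u**2*v - 2*u*v**2 - v**3 + v**2.
No constant or linear terms (consistent with a singular point). Quadratic part: v**2. Cubic part: -u**3 + 2*u**2*v - 2*u*v**2 - v**3.
The quadratic part v**2 is a perfect square, so there is a single (double) tangent line v = 0, i.e. y = 0. Restricting the cubic part to that line (v = 0) leaves -u**3 ≠ 0, so f is not divisible by v and the branch is v² ≈ u**3 to lowest order — this is a cusp.
Classification: cusp.


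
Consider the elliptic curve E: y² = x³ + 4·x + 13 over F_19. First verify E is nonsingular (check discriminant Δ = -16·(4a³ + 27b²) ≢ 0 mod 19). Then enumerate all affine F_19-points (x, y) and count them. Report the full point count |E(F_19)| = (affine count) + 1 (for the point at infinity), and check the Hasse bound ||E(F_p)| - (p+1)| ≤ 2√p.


Affine points = {(4, 6), (4, 13), (5, 5), (5, 14), (6, 5), (6, 14), (7, 2), (7, 17), (8, 5), (8, 14), (11, 1), (11, 18), (13, 1), (13, 18), (14, 1), (14, 18), (15, 3), (15, 16), (17, 4), (17, 15)}; affine count = 20; |E(F_19)| = 21.

Discriminant check: Δ ∝ 4a³ + 27b² = 4·4³ + 27·13² = 4·64 + 27·169 ≡ 12 (mod 19). Nonzero ⇒ E is nonsingular.
For each x ∈ F_19, compute rhs = x³ + 4·x + 13 mod 19, then count y ∈ F_19 with y² ≡ rhs.
  x = 0: rhs = 13, matching y values: none (0 points).
  x = 1: rhs = 18, matching y values: none (0 points).
  x = 2: rhs = 10, matching y values: none (0 points).
  x = 3: rhs = 14, matching y values: none (0 points).
  x = 4: rhs = 17, matching y values: 6, 13 (2 points).
  x = 5: rhs = 6, matching y values: 5, 14 (2 points).
  x = 6: rhs = 6, matching y values: 5, 14 (2 points).
  x = 7: rhs = 4, matching y values: 2, 17 (2 points).
  x = 8: rhs = 6, matching y values: 5, 14 (2 points).
  x = 9: rhs = 18, matching y values: none (0 points).
  x = 10: rhs = 8, matching y values: none (0 points).
  x = 11: rhs = 1, matching y values: 1, 18 (2 points).
  x = 12: rhs = 3, matching y values: none (0 points).
  x = 13: rhs = 1, matching y values: 1, 18 (2 points).
  x = 14: rhs = 1, matching y values: 1, 18 (2 points).
  x = 15: rhs = 9, matching y values: 3, 16 (2 points).
  x = 16: rhs = 12, matching y values: none (0 points).
  x = 17: rhs = 16, matching y values: 4, 15 (2 points).
  x = 18: rhs = 8, matching y values: none (0 points).
Total affine count: 20.
Full point count |E(F_19)| = 20 + 1 = 21.
Hasse bound: |21 − (19+1)| = |1| = 1 ≤ 2√19 ≈ 8.7178 ✓.


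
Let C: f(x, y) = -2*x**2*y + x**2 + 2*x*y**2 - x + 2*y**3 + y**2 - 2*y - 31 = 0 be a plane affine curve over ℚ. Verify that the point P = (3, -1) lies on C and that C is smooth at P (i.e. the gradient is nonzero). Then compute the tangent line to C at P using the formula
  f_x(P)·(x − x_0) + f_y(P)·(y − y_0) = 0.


Tangent line at P: 19*x - 28*y - 85 = 0.

Step 1: f(3, -1) = 0, so P lies on C.
Step 2: partial derivatives
  f_x(x, y) = -4*x*y + 2*x + 2*y**2 - 1, f_y(x, y) = -2*x**2 + 4*x*y + 6*y**2 + 2*y - 2.
  f_x(P) = 19, f_y(P) = -28 (gradient nonzero, so P is smooth).
Step 3: tangent line at P: 19·(x − 3) + -28·(y − -1) = 0.
Expanding: 19*x - 28*y - 85 = 0.


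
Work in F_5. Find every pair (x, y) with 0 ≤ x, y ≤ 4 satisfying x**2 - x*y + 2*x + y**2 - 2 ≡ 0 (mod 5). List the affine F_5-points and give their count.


Affine F_5-points: {(2, 1)}; count = 1.

For each of the 25 pairs (x, y) ∈ F_5², evaluate f(x, y) mod 5. Record the zeros.
  x = 0: [0↦3, 1↦4, 2↦2, 3↦2, 4↦4]  zeros at y ∈ ∅
  x = 1: [0↦1, 1↦1, 2↦3, 3↦2, 4↦3]  zeros at y ∈ ∅
  x = 2: [0↦1, 1↦0, 2↦1, 3↦4, 4↦4]  zeros at y ∈ {1}
  x = 3: [0↦3, 1↦1, 2↦1, 3↦3, 4↦2]  zeros at y ∈ ∅
  x = 4: [0↦2, 1↦4, 2↦3, 3↦4, 4↦2]  zeros at y ∈ ∅
Collecting zeros: affine points = {(2, 1)}.
Total count |C(F_5)_aff| = 1.


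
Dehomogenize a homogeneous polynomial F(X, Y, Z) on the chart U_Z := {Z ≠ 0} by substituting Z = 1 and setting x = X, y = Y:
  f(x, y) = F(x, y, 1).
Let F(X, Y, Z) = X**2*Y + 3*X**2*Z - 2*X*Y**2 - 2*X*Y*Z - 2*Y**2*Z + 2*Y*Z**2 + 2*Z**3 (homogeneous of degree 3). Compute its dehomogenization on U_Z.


f(x, y) = x**2*y + 3*x**2 - 2*x*y**2 - 2*x*y - 2*y**2 + 2*y + 2

On U_Z we set Z = 1. Each monomial c·X^i·Y^j·Z^k in F becomes c·x^i·y^j·1^k = c·x^i·y^j.
Substituting Z = 1: F(X, Y, 1) = x**2*y + 3*x**2 - 2*x*y**2 - 2*x*y - 2*y**2 + 2*y + 2.
Note: deg(f) ≤ deg(F) = 3; strict inequality happens when F is divisible by Z (lost terms).


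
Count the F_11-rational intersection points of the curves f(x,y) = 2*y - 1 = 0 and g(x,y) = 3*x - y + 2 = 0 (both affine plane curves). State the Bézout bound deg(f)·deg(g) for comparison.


Common zeros: {(5, 6)}; count = 1; Bézout bound = 1.

deg(f) = 1, deg(g) = 1, so Bézout bound = 1.
Scan x ∈ F_11. For each x, list the y ∈ F_11 with f(x, y) ≡ 0 and those with g(x, y) ≡ 0 (mod 11); the common zeros in that column are the intersection.
  x = 0: f ≡ 0 at y ∈ {6}; g ≡ 0 at y ∈ {2}; common: ∅.
  x = 1: f ≡ 0 at y ∈ {6}; g ≡ 0 at y ∈ {5}; common: ∅.
  x = 2: f ≡ 0 at y ∈ {6}; g ≡ 0 at y ∈ {8}; common: ∅.
  x = 3: f ≡ 0 at y ∈ {6}; g ≡ 0 at y ∈ {0}; common: ∅.
  x = 4: f ≡ 0 at y ∈ {6}; g ≡ 0 at y ∈ {3}; common: ∅.
  x = 5: f ≡ 0 at y ∈ {6}; g ≡ 0 at y ∈ {6}; common: {6}.
  x = 6: f ≡ 0 at y ∈ {6}; g ≡ 0 at y ∈ {9}; common: ∅.
  x = 7: f ≡ 0 at y ∈ {6}; g ≡ 0 at y ∈ {1}; common: ∅.
  x = 8: f ≡ 0 at y ∈ {6}; g ≡ 0 at y ∈ {4}; common: ∅.
  x = 9: f ≡ 0 at y ∈ {6}; g ≡ 0 at y ∈ {7}; common: ∅.
  x = 10: f ≡ 0 at y ∈ {6}; g ≡ 0 at y ∈ {10}; common: ∅.
Collecting: common zeros = {(5, 6)}, so the count is 1.
Comparison with the Bézout bound: 1 ≤ 1 = deg(f)·deg(g), as expected for curves with no common component (the bound is attained).


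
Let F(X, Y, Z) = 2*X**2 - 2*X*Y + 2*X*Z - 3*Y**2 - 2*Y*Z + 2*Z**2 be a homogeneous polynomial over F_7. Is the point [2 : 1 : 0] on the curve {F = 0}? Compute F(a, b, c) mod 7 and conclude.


F(2,1,0) ≡ 1 (mod 7); P is NOT on the curve.

Evaluate F(2, 1, 0) term-by-term (mod 7).
  2*X**2 ↦ 2·4·1·1 = 8
  -2*X*Y ↦ -2·2·1·1 = -4
  2*X*Z ↦ 2·2·1·0 = 0
  -3*Y**2 ↦ -3·1·1·1 = -3
  -2*Y*Z ↦ -2·1·1·0 = 0
  2*Z**2 ↦ 2·1·1·0 = 0
Sum: F(2, 1, 0) = (8) + (-4) + (0) + (-3) + (0) + (0) = 1.
Reducing mod 7: 1 ≡ 1 (mod 7).
Since F(a, b, c) ≡ 1 ≠ 0 (mod 7), P does NOT lie on the curve.


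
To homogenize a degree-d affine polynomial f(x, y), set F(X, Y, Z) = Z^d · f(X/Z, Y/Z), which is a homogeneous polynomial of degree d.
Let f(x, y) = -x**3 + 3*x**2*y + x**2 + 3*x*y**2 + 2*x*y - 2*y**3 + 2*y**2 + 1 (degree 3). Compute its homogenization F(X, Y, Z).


F(X, Y, Z) = -X**3 + 3*X**2*Y + X**2*Z + 3*X*Y**2 + 2*X*Y*Z - 2*Y**3 + 2*Y**2*Z + Z**3

deg(f) = 3.
Substitute x = X/Z, y = Y/Z into f, then multiply by Z^3.
  monomial -1·x^3·y^0 ↦ -1·X^3·Y^0·Z^0.
  monomial 3·x^2·y^1 ↦ 3·X^2·Y^1·Z^0.
  monomial 1·x^2·y^0 ↦ 1·X^2·Y^0·Z^1.
  monomial 3·x^1·y^2 ↦ 3·X^1·Y^2·Z^0.
  monomial 2·x^1·y^1 ↦ 2·X^1·Y^1·Z^1.
  monomial -2·x^0·y^3 ↦ -2·X^0·Y^3·Z^0.
  monomial 2·x^0·y^2 ↦ 2·X^0·Y^2·Z^1.
  monomial 1·x^0·y^0 ↦ 1·X^0·Y^0·Z^3.
Collecting: F(X, Y, Z) = -X**3 + 3*X**2*Y + X**2*Z + 3*X*Y**2 + 2*X*Y*Z - 2*Y**3 + 2*Y**2*Z + Z**3.


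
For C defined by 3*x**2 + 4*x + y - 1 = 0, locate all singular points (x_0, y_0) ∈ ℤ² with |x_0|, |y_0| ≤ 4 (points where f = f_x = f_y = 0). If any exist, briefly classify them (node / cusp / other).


No singular points in the scanned grid; C is smooth there.

Compute partial derivatives:
  f_x = 6*x + 4.
  f_y = 1.
f_y = 1 is a nonzero constant, so f_y never vanishes: no point (x, y) can satisfy f = f_x = f_y = 0. In particular no (x, y) ∈ {−4, ..., 4}² is singular; the curve is smooth.


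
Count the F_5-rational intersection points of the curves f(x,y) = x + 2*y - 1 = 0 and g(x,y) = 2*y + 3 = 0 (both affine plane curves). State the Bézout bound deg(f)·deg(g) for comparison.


Common zeros: {(4, 1)}; count = 1; Bézout bound = 1.

deg(f) = 1, deg(g) = 1, so Bézout bound = 1.
Scan x ∈ F_5. For each x, list the y ∈ F_5 with f(x, y) ≡ 0 and those with g(x, y) ≡ 0 (mod 5); the common zeros in that column are the intersection.
  x = 0: f ≡ 0 at y ∈ {3}; g ≡ 0 at y ∈ {1}; common: ∅.
  x = 1: f ≡ 0 at y ∈ {0}; g ≡ 0 at y ∈ {1}; common: ∅.
  x = 2: f ≡ 0 at y ∈ {2}; g ≡ 0 at y ∈ {1}; common: ∅.
  x = 3: f ≡ 0 at y ∈ {4}; g ≡ 0 at y ∈ {1}; common: ∅.
  x = 4: f ≡ 0 at y ∈ {1}; g ≡ 0 at y ∈ {1}; common: {1}.
Collecting: common zeros = {(4, 1)}, so the count is 1.
Comparison with the Bézout bound: 1 ≤ 1 = deg(f)·deg(g), as expected for curves with no common component (the bound is attained).


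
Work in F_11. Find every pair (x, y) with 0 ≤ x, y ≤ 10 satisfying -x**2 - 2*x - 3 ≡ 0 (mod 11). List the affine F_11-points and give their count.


Affine F_11-points: {(2, 0), (2, 1), (2, 2), (2, 3), (2, 4), (2, 5), (2, 6), (2, 7), (2, 8), (2, 9), (2, 10), (7, 0), (7, 1), (7, 2), (7, 3), (7, 4), (7, 5), (7, 6), (7, 7), (7, 8), (7, 9), (7, 10)}; count = 22.

For each of the 121 pairs (x, y) ∈ F_11², evaluate f(x, y) mod 11. Record the zeros.
  x = 0: [0↦8, 1↦8, 2↦8, 3↦8, 4↦8, 5↦8, 6↦8, 7↦8, 8↦8, 9↦8, 10↦8]  zeros at y ∈ ∅
  x = 1: [0↦5, 1↦5, 2↦5, 3↦5, 4↦5, 5↦5, 6↦5, 7↦5, 8↦5, 9↦5, 10↦5]  zeros at y ∈ ∅
  x = 2: [0↦0, 1↦0, 2↦0, 3↦0, 4↦0, 5↦0, 6↦0, 7↦0, 8↦0, 9↦0, 10↦0]  zeros at y ∈ {0, 1, 2, 3, 4, 5, 6, 7, 8, 9, 10}
  x = 3: [0↦4, 1↦4, 2↦4, 3↦4, 4↦4, 5↦4, 6↦4, 7↦4, 8↦4, 9↦4, 10↦4]  zeros at y ∈ ∅
  x = 4: [0↦6, 1↦6, 2↦6, 3↦6, 4↦6, 5↦6, 6↦6, 7↦6, 8↦6, 9↦6, 10↦6]  zeros at y ∈ ∅
  x = 5: [0↦6, 1↦6, 2↦6, 3↦6, 4↦6, 5↦6, 6↦6, 7↦6, 8↦6, 9↦6, 10↦6]  zeros at y ∈ ∅
  x = 6: [0↦4, 1↦4, 2↦4, 3↦4, 4↦4, 5↦4, 6↦4, 7↦4, 8↦4, 9↦4, 10↦4]  zeros at y ∈ ∅
  x = 7: [0↦0, 1↦0, 2↦0, 3↦0, 4↦0, 5↦0, 6↦0, 7↦0, 8↦0, 9↦0, 10↦0]  zeros at y ∈ {0, 1, 2, 3, 4, 5, 6, 7, 8, 9, 10}
  x = 8: [0↦5, 1↦5, 2↦5, 3↦5, 4↦5, 5↦5, 6↦5, 7↦5, 8↦5, 9↦5, 10↦5]  zeros at y ∈ ∅
  x = 9: [0↦8, 1↦8, 2↦8, 3↦8, 4↦8, 5↦8, 6↦8, 7↦8, 8↦8, 9↦8, 10↦8]  zeros at y ∈ ∅
  x = 10: [0↦9, 1↦9, 2↦9, 3↦9, 4↦9, 5↦9, 6↦9, 7↦9, 8↦9, 9↦9, 10↦9]  zeros at y ∈ ∅
Collecting zeros: affine points = {(2, 0), (2, 1), (2, 2), (2, 3), (2, 4), (2, 5), (2, 6), (2, 7), (2, 8), (2, 9), (2, 10), (7, 0), (7, 1), (7, 2), (7, 3), (7, 4), (7, 5), (7, 6), (7, 7), (7, 8), (7, 9), (7, 10)}.
Total count |C(F_11)_aff| = 22.


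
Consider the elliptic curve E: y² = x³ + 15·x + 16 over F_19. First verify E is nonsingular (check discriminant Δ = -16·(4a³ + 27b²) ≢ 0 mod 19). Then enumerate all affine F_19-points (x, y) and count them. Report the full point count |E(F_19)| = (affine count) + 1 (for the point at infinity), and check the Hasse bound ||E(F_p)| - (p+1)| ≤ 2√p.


Affine points = {(0, 4), (0, 15), (2, 4), (2, 15), (4, 8), (4, 11), (5, 8), (5, 11), (9, 5), (9, 14), (10, 8), (10, 11), (11, 7), (11, 12), (12, 9), (12, 10), (14, 5), (14, 14), (15, 5), (15, 14), (16, 1), (16, 18), (17, 4), (17, 15), (18, 0)}; affine count = 25; |E(F_19)| = 26.

Discriminant check: Δ ∝ 4a³ + 27b² = 4·15³ + 27·16² = 4·3375 + 27·256 ≡ 6 (mod 19). Nonzero ⇒ E is nonsingular.
For each x ∈ F_19, compute rhs = x³ + 15·x + 16 mod 19, then count y ∈ F_19 with y² ≡ rhs.
  x = 0: rhs = 16, matching y values: 4, 15 (2 points).
  x = 1: rhs = 13, matching y values: none (0 points).
  x = 2: rhs = 16, matching y values: 4, 15 (2 points).
  x = 3: rhs = 12, matching y values: none (0 points).
  x = 4: rhs = 7, matching y values: 8, 11 (2 points).
  x = 5: rhs = 7, matching y values: 8, 11 (2 points).
  x = 6: rhs = 18, matching y values: none (0 points).
  x = 7: rhs = 8, matching y values: none (0 points).
  x = 8: rhs = 2, matching y values: none (0 points).
  x = 9: rhs = 6, matching y values: 5, 14 (2 points).
  x = 10: rhs = 7, matching y values: 8, 11 (2 points).
  x = 11: rhs = 11, matching y values: 7, 12 (2 points).
  x = 12: rhs = 5, matching y values: 9, 10 (2 points).
  x = 13: rhs = 14, matching y values: none (0 points).
  x = 14: rhs = 6, matching y values: 5, 14 (2 points).
  x = 15: rhs = 6, matching y values: 5, 14 (2 points).
  x = 16: rhs = 1, matching y values: 1, 18 (2 points).
  x = 17: rhs = 16, matching y values: 4, 15 (2 points).
  x = 18: rhs = 0, matching y values: 0 (1 points).
Total affine count: 25.
Full point count |E(F_19)| = 25 + 1 = 26.
Hasse bound: |26 − (19+1)| = |6| = 6 ≤ 2√19 ≈ 8.7178 ✓.


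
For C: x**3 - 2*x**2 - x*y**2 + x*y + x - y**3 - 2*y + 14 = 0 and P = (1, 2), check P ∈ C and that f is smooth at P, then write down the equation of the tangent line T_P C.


Tangent line at P: -2*x - 17*y + 36 = 0.

Step 1: f(1, 2) = 0, so P lies on C.
Step 2: partial derivatives
  f_x(x, y) = 3*x**2 - 4*x - y**2 + y + 1, f_y(x, y) = -2*x*y + x - 3*y**2 - 2.
  f_x(P) = -2, f_y(P) = -17 (gradient nonzero, so P is smooth).
Step 3: tangent line at P: -2·(x − 1) + -17·(y − 2) = 0.
Expanding: -2*x - 17*y + 36 = 0.


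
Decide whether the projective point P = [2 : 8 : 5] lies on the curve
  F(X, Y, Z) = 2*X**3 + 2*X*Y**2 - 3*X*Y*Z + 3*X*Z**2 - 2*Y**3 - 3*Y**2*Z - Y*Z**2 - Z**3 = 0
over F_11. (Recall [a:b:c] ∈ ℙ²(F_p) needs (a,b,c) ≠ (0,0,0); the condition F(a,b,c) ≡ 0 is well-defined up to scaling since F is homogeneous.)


F(2,8,5) ≡ 7 (mod 11); P is NOT on the curve.

Evaluate F(2, 8, 5) term-by-term (mod 11).
  2*X**3 ↦ 2·8·1·1 = 16
  2*X*Y**2 ↦ 2·2·64·1 = 256
  -3*X*Y*Z ↦ -3·2·8·5 = -240
  3*X*Z**2 ↦ 3·2·1·25 = 150
  -2*Y**3 ↦ -2·1·512·1 = -1024
  -3*Y**2*Z ↦ -3·1·64·5 = -960
  -Y*Z**2 ↦ -1·1·8·25 = -200
  -Z**3 ↦ -1·1·1·125 = -125
Sum: F(2, 8, 5) = (16) + (256) + (-240) + (150) + (-1024) + (-960) + (-200) + (-125) = -2127.
Reducing mod 11: -2127 ≡ 7 (mod 11).
Since F(a, b, c) ≡ 7 ≠ 0 (mod 11), P does NOT lie on the curve.


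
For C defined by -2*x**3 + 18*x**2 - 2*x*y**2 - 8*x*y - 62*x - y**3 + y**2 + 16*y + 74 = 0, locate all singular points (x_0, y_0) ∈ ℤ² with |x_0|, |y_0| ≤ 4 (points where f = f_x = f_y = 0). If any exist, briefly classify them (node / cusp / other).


Singular points: {(3, -2)}; classification: cusp.

Compute partial derivatives:
  f_x = -6*x**2 + 36*x - 2*y**2 - 8*y - 62.
  f_y = -4*x*y - 8*x - 3*y**2 + 2*y + 16.
Scan x_0 ∈ {−4, ..., 4}. For each x_0, f_y(x_0, y) is a polynomial in y; find its integer roots y ∈ {−4, ..., 4}, then test f_x and f at those candidates.
  x = -4: f_y(-4, y) = -3*y**2 + 18*y + 48; vanishes at y ∈ {-2}. (-4, -2): f_x = -294 ≠ 0.
  x = -3: f_y(-3, y) = -3*y**2 + 14*y + 40; vanishes at y ∈ {-2}. (-3, -2): f_x = -216 ≠ 0.
  x = -2: f_y(-2, y) = -3*y**2 + 10*y + 32; vanishes at y ∈ {-2}. (-2, -2): f_x = -150 ≠ 0.
  x = -1: f_y(-1, y) = -3*y**2 + 6*y + 24; vanishes at y ∈ {-2, 4}. (-1, -2): f_x = -96 ≠ 0; (-1, 4): f_x = -168 ≠ 0.
  x = 0: f_y(0, y) = -3*y**2 + 2*y + 16; vanishes at y ∈ {-2}. (0, -2): f_x = -54 ≠ 0.
  x = 1: f_y(1, y) = -3*y**2 - 2*y + 8; vanishes at y ∈ {-2}. (1, -2): f_x = -24 ≠ 0.
  x = 2: f_y(2, y) = -3*y**2 - 6*y; vanishes at y ∈ {-2, 0}. (2, -2): f_x = -6 ≠ 0; (2, 0): f_x = -14 ≠ 0.
  x = 3: f_y(3, y) = -3*y**2 - 10*y - 8; vanishes at y ∈ {-2}. (3, -2): f_x = 0, f = 0 — SINGULAR.
  x = 4: f_y(4, y) = -3*y**2 - 14*y - 16; vanishes at y ∈ {-2}. (4, -2): f_x = -6 ≠ 0.
Only singular point on the grid: (3, -2).
Classify: substitute x = 3 + u, y = -2 + v and expand: f = -2*u**3 - 2*u*v**2 - v**3 + v**2.
No constant or linear terms (consistent with a singular point). Quadratic part: v**2. Cubic part: -2*u**3 - 2*u*v**2 - v**3.
The quadratic part v**2 is a perfect square, so there is a single (double) tangent line v = 0, i.e. y = -2. Restricting the cubic part to that line (v = 0) leaves -2*u**3 ≠ 0, so f is not divisible by v and the branch is v² ≈ 2*u**3 to lowest order — this is a cusp.
Classification: cusp.


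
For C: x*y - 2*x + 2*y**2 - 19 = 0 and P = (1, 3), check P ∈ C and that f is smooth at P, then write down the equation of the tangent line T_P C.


Tangent line at P: x + 13*y - 40 = 0.

Step 1: f(1, 3) = 0, so P lies on C.
Step 2: partial derivatives
  f_x(x, y) = y - 2, f_y(x, y) = x + 4*y.
  f_x(P) = 1, f_y(P) = 13 (gradient nonzero, so P is smooth).
Step 3: tangent line at P: 1·(x − 1) + 13·(y − 3) = 0.
Expanding: x + 13*y - 40 = 0.


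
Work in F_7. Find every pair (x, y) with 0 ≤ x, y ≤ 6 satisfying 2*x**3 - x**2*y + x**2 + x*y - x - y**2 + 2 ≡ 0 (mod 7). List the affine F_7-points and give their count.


Affine F_7-points: {(0, 3), (0, 4), (1, 2), (1, 5), (2, 6), (3, 3), (3, 5), (5, 3), (5, 5)}; count = 9.

For each of the 49 pairs (x, y) ∈ F_7², evaluate f(x, y) mod 7. Record the zeros.
  x = 0: [0↦2, 1↦1, 2↦5, 3↦0, 4↦0, 5↦5, 6↦1]  zeros at y ∈ {3, 4}
  x = 1: [0↦4, 1↦3, 2↦0, 3↦2, 4↦2, 5↦0, 6↦3]  zeros at y ∈ {2, 5}
  x = 2: [0↦6, 1↦3, 2↦5, 3↦5, 4↦3, 5↦6, 6↦0]  zeros at y ∈ {6}
  x = 3: [0↦6, 1↦6, 2↦4, 3↦0, 4↦1, 5↦0, 6↦4]  zeros at y ∈ {3, 5}
  x = 4: [0↦2, 1↦3, 2↦2, 3↦6, 4↦1, 5↦1, 6↦6]  zeros at y ∈ ∅
  x = 5: [0↦6, 1↦6, 2↦4, 3↦0, 4↦1, 5↦0, 6↦4]  zeros at y ∈ {3, 5}
  x = 6: [0↦2, 1↦6, 2↦1, 3↦1, 4↦6, 5↦2, 6↦3]  zeros at y ∈ ∅
Collecting zeros: affine points = {(0, 3), (0, 4), (1, 2), (1, 5), (2, 6), (3, 3), (3, 5), (5, 3), (5, 5)}.
Total count |C(F_7)_aff| = 9.


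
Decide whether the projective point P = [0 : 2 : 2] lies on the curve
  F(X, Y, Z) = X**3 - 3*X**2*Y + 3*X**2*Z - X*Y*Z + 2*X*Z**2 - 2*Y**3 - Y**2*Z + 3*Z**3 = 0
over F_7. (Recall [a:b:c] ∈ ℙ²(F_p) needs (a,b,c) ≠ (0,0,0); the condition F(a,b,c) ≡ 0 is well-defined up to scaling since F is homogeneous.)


F(0,2,2) ≡ 0 (mod 7); P is on the curve.

Evaluate F(0, 2, 2) term-by-term (mod 7).
  X**3 ↦ 1·0·1·1 = 0
  -3*X**2*Y ↦ -3·0·2·1 = 0
  3*X**2*Z ↦ 3·0·1·2 = 0
  -X*Y*Z ↦ -1·0·2·2 = 0
  2*X*Z**2 ↦ 2·0·1·4 = 0
  -2*Y**3 ↦ -2·1·8·1 = -16
  -Y**2*Z ↦ -1·1·4·2 = -8
  3*Z**3 ↦ 3·1·1·8 = 24
Sum: F(0, 2, 2) = (0) + (0) + (0) + (0) + (0) + (-16) + (-8) + (24) = 0.
Reducing mod 7: 0 ≡ 0 (mod 7).
Since F(a, b, c) ≡ 0 (mod 7), P lies on the curve.


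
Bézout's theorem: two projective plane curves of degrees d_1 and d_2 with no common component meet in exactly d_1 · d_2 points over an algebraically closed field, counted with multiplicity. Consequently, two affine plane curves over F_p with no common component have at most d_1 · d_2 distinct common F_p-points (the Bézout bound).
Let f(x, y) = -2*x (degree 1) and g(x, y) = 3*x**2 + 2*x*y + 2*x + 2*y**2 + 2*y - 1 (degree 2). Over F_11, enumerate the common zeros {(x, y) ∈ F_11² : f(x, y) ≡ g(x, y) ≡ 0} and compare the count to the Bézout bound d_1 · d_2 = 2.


Common zeros: {(0, 2), (0, 8)}; count = 2; Bézout bound = 2.

deg(f) = 1, deg(g) = 2, so Bézout bound = 2.
Scan x ∈ F_11. For each x, list the y ∈ F_11 with f(x, y) ≡ 0 and those with g(x, y) ≡ 0 (mod 11); the common zeros in that column are the intersection.
  x = 0: f ≡ 0 at y ∈ {0, 1, 2, 3, 4, 5, 6, 7, 8, 9, 10}; g ≡ 0 at y ∈ {2, 8}; common: {2, 8}.
  x = 1: f ≡ 0 at y ∈ ∅; g ≡ 0 at y ∈ ∅; common: ∅.
  x = 2: f ≡ 0 at y ∈ ∅; g ≡ 0 at y ∈ {9, 10}; common: ∅.
  x = 3: f ≡ 0 at y ∈ ∅; g ≡ 0 at y ∈ ∅; common: ∅.
  x = 4: f ≡ 0 at y ∈ ∅; g ≡ 0 at y ∈ {0, 6}; common: ∅.
  x = 5: f ≡ 0 at y ∈ ∅; g ≡ 0 at y ∈ {8}; common: ∅.
  x = 6: f ≡ 0 at y ∈ ∅; g ≡ 0 at y ∈ {6, 9}; common: ∅.
  x = 7: f ≡ 0 at y ∈ ∅; g ≡ 0 at y ∈ ∅; common: ∅.
  x = 8: f ≡ 0 at y ∈ ∅; g ≡ 0 at y ∈ ∅; common: ∅.
  x = 9: f ≡ 0 at y ∈ ∅; g ≡ 0 at y ∈ {2, 10}; common: ∅.
  x = 10: f ≡ 0 at y ∈ ∅; g ≡ 0 at y ∈ {0}; common: ∅.
Collecting: common zeros = {(0, 2), (0, 8)}, so the count is 2.
Comparison with the Bézout bound: 2 ≤ 2 = deg(f)·deg(g), as expected for curves with no common component (the bound is attained).


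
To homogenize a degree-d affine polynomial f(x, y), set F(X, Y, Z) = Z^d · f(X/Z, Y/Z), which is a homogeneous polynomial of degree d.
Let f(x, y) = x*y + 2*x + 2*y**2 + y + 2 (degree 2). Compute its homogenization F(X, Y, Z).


F(X, Y, Z) = X*Y + 2*X*Z + 2*Y**2 + Y*Z + 2*Z**2

deg(f) = 2.
Substitute x = X/Z, y = Y/Z into f, then multiply by Z^2.
  monomial 1·x^1·y^1 ↦ 1·X^1·Y^1·Z^0.
  monomial 2·x^1·y^0 ↦ 2·X^1·Y^0·Z^1.
  monomial 2·x^0·y^2 ↦ 2·X^0·Y^2·Z^0.
  monomial 1·x^0·y^1 ↦ 1·X^0·Y^1·Z^1.
  monomial 2·x^0·y^0 ↦ 2·X^0·Y^0·Z^2.
Collecting: F(X, Y, Z) = X*Y + 2*X*Z + 2*Y**2 + Y*Z + 2*Z**2.


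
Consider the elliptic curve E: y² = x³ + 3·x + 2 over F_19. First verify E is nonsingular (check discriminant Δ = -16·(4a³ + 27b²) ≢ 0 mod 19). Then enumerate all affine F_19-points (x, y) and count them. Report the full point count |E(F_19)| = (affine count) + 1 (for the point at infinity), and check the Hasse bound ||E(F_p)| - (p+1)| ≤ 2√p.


Affine points = {(1, 5), (1, 14), (2, 4), (2, 15), (3, 0), (5, 3), (5, 16), (7, 9), (7, 10), (8, 5), (8, 14), (9, 6), (9, 13), (10, 5), (10, 14), (11, 6), (11, 13), (16, 2), (16, 17), (17, 8), (17, 11), (18, 6), (18, 13)}; affine count = 23; |E(F_19)| = 24.

Discriminant check: Δ ∝ 4a³ + 27b² = 4·3³ + 27·2² = 4·27 + 27·4 ≡ 7 (mod 19). Nonzero ⇒ E is nonsingular.
For each x ∈ F_19, compute rhs = x³ + 3·x + 2 mod 19, then count y ∈ F_19 with y² ≡ rhs.
  x = 0: rhs = 2, matching y values: none (0 points).
  x = 1: rhs = 6, matching y values: 5, 14 (2 points).
  x = 2: rhs = 16, matching y values: 4, 15 (2 points).
  x = 3: rhs = 0, matching y values: 0 (1 points).
  x = 4: rhs = 2, matching y values: none (0 points).
  x = 5: rhs = 9, matching y values: 3, 16 (2 points).
  x = 6: rhs = 8, matching y values: none (0 points).
  x = 7: rhs = 5, matching y values: 9, 10 (2 points).
  x = 8: rhs = 6, matching y values: 5, 14 (2 points).
  x = 9: rhs = 17, matching y values: 6, 13 (2 points).
  x = 10: rhs = 6, matching y values: 5, 14 (2 points).
  x = 11: rhs = 17, matching y values: 6, 13 (2 points).
  x = 12: rhs = 18, matching y values: none (0 points).
  x = 13: rhs = 15, matching y values: none (0 points).
  x = 14: rhs = 14, matching y values: none (0 points).
  x = 15: rhs = 2, matching y values: none (0 points).
  x = 16: rhs = 4, matching y values: 2, 17 (2 points).
  x = 17: rhs = 7, matching y values: 8, 11 (2 points).
  x = 18: rhs = 17, matching y values: 6, 13 (2 points).
Total affine count: 23.
Full point count |E(F_19)| = 23 + 1 = 24.
Hasse bound: |24 − (19+1)| = |4| = 4 ≤ 2√19 ≈ 8.7178 ✓.


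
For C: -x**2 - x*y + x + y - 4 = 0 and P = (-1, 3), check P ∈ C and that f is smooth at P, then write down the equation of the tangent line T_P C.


Tangent line at P: 2*y - 6 = 0.

Step 1: f(-1, 3) = 0, so P lies on C.
Step 2: partial derivatives
  f_x(x, y) = -2*x - y + 1, f_y(x, y) = 1 - x.
  f_x(P) = 0, f_y(P) = 2 (gradient nonzero, so P is smooth).
Step 3: tangent line at P: 0·(x − -1) + 2·(y − 3) = 0.
Expanding: 2*y - 6 = 0.


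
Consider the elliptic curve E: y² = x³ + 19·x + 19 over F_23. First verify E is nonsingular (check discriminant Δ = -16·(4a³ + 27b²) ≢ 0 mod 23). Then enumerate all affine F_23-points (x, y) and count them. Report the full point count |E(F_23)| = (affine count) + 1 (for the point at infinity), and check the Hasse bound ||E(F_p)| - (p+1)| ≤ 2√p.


Affine points = {(1, 4), (1, 19), (5, 3), (5, 20), (6, 2), (6, 21), (7, 9), (7, 14), (8, 4), (8, 19), (10, 6), (10, 17), (11, 8), (11, 15), (13, 5), (13, 18), (14, 4), (14, 19), (16, 7), (16, 16), (18, 11), (18, 12), (20, 2), (20, 21)}; affine count = 24; |E(F_23)| = 25.

Discriminant check: Δ ∝ 4a³ + 27b² = 4·19³ + 27·19² = 4·6859 + 27·361 ≡ 15 (mod 23). Nonzero ⇒ E is nonsingular.
For each x ∈ F_23, compute rhs = x³ + 19·x + 19 mod 23, then count y ∈ F_23 with y² ≡ rhs.
  x = 0: rhs = 19, matching y values: none (0 points).
  x = 1: rhs = 16, matching y values: 4, 19 (2 points).
  x = 2: rhs = 19, matching y values: none (0 points).
  x = 3: rhs = 11, matching y values: none (0 points).
  x = 4: rhs = 21, matching y values: none (0 points).
  x = 5: rhs = 9, matching y values: 3, 20 (2 points).
  x = 6: rhs = 4, matching y values: 2, 21 (2 points).
  x = 7: rhs = 12, matching y values: 9, 14 (2 points).
  x = 8: rhs = 16, matching y values: 4, 19 (2 points).
  x = 9: rhs = 22, matching y values: none (0 points).
  x = 10: rhs = 13, matching y values: 6, 17 (2 points).
  x = 11: rhs = 18, matching y values: 8, 15 (2 points).
  x = 12: rhs = 20, matching y values: none (0 points).
  x = 13: rhs = 2, matching y values: 5, 18 (2 points).
  x = 14: rhs = 16, matching y values: 4, 19 (2 points).
  x = 15: rhs = 22, matching y values: none (0 points).
  x = 16: rhs = 3, matching y values: 7, 16 (2 points).
  x = 17: rhs = 11, matching y values: none (0 points).
  x = 18: rhs = 6, matching y values: 11, 12 (2 points).
  x = 19: rhs = 17, matching y values: none (0 points).
  x = 20: rhs = 4, matching y values: 2, 21 (2 points).
  x = 21: rhs = 19, matching y values: none (0 points).
  x = 22: rhs = 22, matching y values: none (0 points).
Total affine count: 24.
Full point count |E(F_23)| = 24 + 1 = 25.
Hasse bound: |25 − (23+1)| = |1| = 1 ≤ 2√23 ≈ 9.5917 ✓.


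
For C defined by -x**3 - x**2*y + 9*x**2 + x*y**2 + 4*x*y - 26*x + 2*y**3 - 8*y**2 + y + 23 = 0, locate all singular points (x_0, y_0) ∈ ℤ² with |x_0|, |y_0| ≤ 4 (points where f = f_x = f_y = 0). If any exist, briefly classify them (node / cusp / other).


Singular points: {(3, 1)}; classification: node.

Compute partial derivatives:
  f_x = -3*x**2 - 2*x*y + 18*x + y**2 + 4*y - 26.
  f_y = -x**2 + 2*x*y + 4*x + 6*y**2 - 16*y + 1.
Scan x_0 ∈ {−4, ..., 4}. For each x_0, f_y(x_0, y) is a polynomial in y; find its integer roots y ∈ {−4, ..., 4}, then test f_x and f at those candidates.
  x = -4: f_y(-4, y) = 6*y**2 - 24*y - 31; no integer root y with |y| ≤ 4.
  x = -3: f_y(-3, y) = 6*y**2 - 22*y - 20; no integer root y with |y| ≤ 4.
  x = -2: f_y(-2, y) = 6*y**2 - 20*y - 11; no integer root y with |y| ≤ 4.
  x = -1: f_y(-1, y) = 6*y**2 - 18*y - 4; no integer root y with |y| ≤ 4.
  x = 0: f_y(0, y) = 6*y**2 - 16*y + 1; no integer root y with |y| ≤ 4.
  x = 1: f_y(1, y) = 6*y**2 - 14*y + 4; vanishes at y ∈ {2}. (1, 2): f_x = -3 ≠ 0.
  x = 2: f_y(2, y) = 6*y**2 - 12*y + 5; no integer root y with |y| ≤ 4.
  x = 3: f_y(3, y) = 6*y**2 - 10*y + 4; vanishes at y ∈ {1}. (3, 1): f_x = 0, f = 0 — SINGULAR.
  x = 4: f_y(4, y) = 6*y**2 - 8*y + 1; no integer root y with |y| ≤ 4.
Only singular point on the grid: (3, 1).
Classify: substitute x = 3 + u, y = 1 + v and expand: f = -u**3 - u**2*v - u**2 + u*v**2 + 2*v**3 + v**2.
No constant or linear terms (consistent with a singular point). Quadratic part: -u**2 + v**2. Cubic part: -u**3 - u**2*v + u*v**2 + 2*v**3.
The quadratic part v**2 - u**2 = (v − u)(v + u) splits into two distinct linear factors, so there are two distinct tangent lines y − 1 = ±(x − 3) — this is a node (ordinary double point).
Classification: node.


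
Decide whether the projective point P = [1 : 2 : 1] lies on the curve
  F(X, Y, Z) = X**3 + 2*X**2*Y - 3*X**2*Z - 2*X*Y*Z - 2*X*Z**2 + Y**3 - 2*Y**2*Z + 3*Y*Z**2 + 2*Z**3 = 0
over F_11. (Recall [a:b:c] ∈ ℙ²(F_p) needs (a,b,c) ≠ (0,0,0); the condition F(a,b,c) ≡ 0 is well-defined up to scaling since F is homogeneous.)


F(1,2,1) ≡ 4 (mod 11); P is NOT on the curve.

Evaluate F(1, 2, 1) term-by-term (mod 11).
  X**3 ↦ 1·1·1·1 = 1
  2*X**2*Y ↦ 2·1·2·1 = 4
  -3*X**2*Z ↦ -3·1·1·1 = -3
  -2*X*Y*Z ↦ -2·1·2·1 = -4
  -2*X*Z**2 ↦ -2·1·1·1 = -2
  Y**3 ↦ 1·1·8·1 = 8
  -2*Y**2*Z ↦ -2·1·4·1 = -8
  3*Y*Z**2 ↦ 3·1·2·1 = 6
  2*Z**3 ↦ 2·1·1·1 = 2
Sum: F(1, 2, 1) = (1) + (4) + (-3) + (-4) + (-2) + (8) + (-8) + (6) + (2) = 4.
Reducing mod 11: 4 ≡ 4 (mod 11).
Since F(a, b, c) ≡ 4 ≠ 0 (mod 11), P does NOT lie on the curve.


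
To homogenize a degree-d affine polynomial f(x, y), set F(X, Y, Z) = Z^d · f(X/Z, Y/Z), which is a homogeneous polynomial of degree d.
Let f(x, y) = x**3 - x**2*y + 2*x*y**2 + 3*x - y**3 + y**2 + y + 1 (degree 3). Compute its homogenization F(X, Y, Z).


F(X, Y, Z) = X**3 - X**2*Y + 2*X*Y**2 + 3*X*Z**2 - Y**3 + Y**2*Z + Y*Z**2 + Z**3

deg(f) = 3.
Substitute x = X/Z, y = Y/Z into f, then multiply by Z^3.
  monomial 1·x^3·y^0 ↦ 1·X^3·Y^0·Z^0.
  monomial -1·x^2·y^1 ↦ -1·X^2·Y^1·Z^0.
  monomial 2·x^1·y^2 ↦ 2·X^1·Y^2·Z^0.
  monomial 3·x^1·y^0 ↦ 3·X^1·Y^0·Z^2.
  monomial -1·x^0·y^3 ↦ -1·X^0·Y^3·Z^0.
  monomial 1·x^0·y^2 ↦ 1·X^0·Y^2·Z^1.
  monomial 1·x^0·y^1 ↦ 1·X^0·Y^1·Z^2.
  monomial 1·x^0·y^0 ↦ 1·X^0·Y^0·Z^3.
Collecting: F(X, Y, Z) = X**3 - X**2*Y + 2*X*Y**2 + 3*X*Z**2 - Y**3 + Y**2*Z + Y*Z**2 + Z**3.


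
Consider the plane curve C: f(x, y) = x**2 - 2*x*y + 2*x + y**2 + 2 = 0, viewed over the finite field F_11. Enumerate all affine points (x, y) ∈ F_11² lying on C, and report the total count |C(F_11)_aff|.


Affine F_11-points: {(0, 3), (0, 8), (2, 6), (2, 9), (3, 8), (3, 9), (4, 3), (4, 5), (8, 6), (8, 10), (10, 10)}; count = 11.

For each of the 121 pairs (x, y) ∈ F_11², evaluate f(x, y) mod 11. Record the zeros.
  x = 0: [0↦2, 1↦3, 2↦6, 3↦0, 4↦7, 5↦5, 6↦5, 7↦7, 8↦0, 9↦6, 10↦3]  zeros at y ∈ {3, 8}
  x = 1: [0↦5, 1↦4, 2↦5, 3↦8, 4↦2, 5↦9, 6↦7, 7↦7, 8↦9, 9↦2, 10↦8]  zeros at y ∈ ∅
  x = 2: [0↦10, 1↦7, 2↦6, 3↦7, 4↦10, 5↦4, 6↦0, 7↦9, 8↦9, 9↦0, 10↦4]  zeros at y ∈ {6, 9}
  x = 3: [0↦6, 1↦1, 2↦9, 3↦8, 4↦9, 5↦1, 6↦6, 7↦2, 8↦0, 9↦0, 10↦2]  zeros at y ∈ {8, 9}
  x = 4: [0↦4, 1↦8, 2↦3, 3↦0, 4↦10, 5↦0, 6↦3, 7↦8, 8↦4, 9↦2, 10↦2]  zeros at y ∈ {3, 5}
  x = 5: [0↦4, 1↦6, 2↦10, 3↦5, 4↦2, 5↦1, 6↦2, 7↦5, 8↦10, 9↦6, 10↦4]  zeros at y ∈ ∅
  x = 6: [0↦6, 1↦6, 2↦8, 3↦1, 4↦7, 5↦4, 6↦3, 7↦4, 8↦7, 9↦1, 10↦8]  zeros at y ∈ ∅
  x = 7: [0↦10, 1↦8, 2↦8, 3↦10, 4↦3, 5↦9, 6↦6, 7↦5, 8↦6, 9↦9, 10↦3]  zeros at y ∈ ∅
  x = 8: [0↦5, 1↦1, 2↦10, 3↦10, 4↦1, 5↦5, 6↦0, 7↦8, 8↦7, 9↦8, 10↦0]  zeros at y ∈ {6, 10}
  x = 9: [0↦2, 1↦7, 2↦3, 3↦1, 4↦1, 5↦3, 6↦7, 7↦2, 8↦10, 9↦9, 10↦10]  zeros at y ∈ ∅
  x = 10: [0↦1, 1↦4, 2↦9, 3↦5, 4↦3, 5↦3, 6↦5, 7↦9, 8↦4, 9↦1, 10↦0]  zeros at y ∈ {10}
Collecting zeros: affine points = {(0, 3), (0, 8), (2, 6), (2, 9), (3, 8), (3, 9), (4, 3), (4, 5), (8, 6), (8, 10), (10, 10)}.
Total count |C(F_11)_aff| = 11.


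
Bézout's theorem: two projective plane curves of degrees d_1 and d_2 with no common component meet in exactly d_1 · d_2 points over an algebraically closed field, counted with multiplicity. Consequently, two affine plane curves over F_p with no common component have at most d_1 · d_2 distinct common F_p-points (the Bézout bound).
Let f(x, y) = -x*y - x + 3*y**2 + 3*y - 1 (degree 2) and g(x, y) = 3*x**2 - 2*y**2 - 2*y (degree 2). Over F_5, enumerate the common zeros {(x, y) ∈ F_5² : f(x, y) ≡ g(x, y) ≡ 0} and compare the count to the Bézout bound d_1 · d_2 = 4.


Common zeros: ∅; count = 0; Bézout bound = 4.

deg(f) = 2, deg(g) = 2, so Bézout bound = 4.
Scan x ∈ F_5. For each x, list the y ∈ F_5 with f(x, y) ≡ 0 and those with g(x, y) ≡ 0 (mod 5); the common zeros in that column are the intersection.
  x = 0: f ≡ 0 at y ∈ {1, 3}; g ≡ 0 at y ∈ {0, 4}; common: ∅.
  x = 1: f ≡ 0 at y ∈ ∅; g ≡ 0 at y ∈ ∅; common: ∅.
  x = 2: f ≡ 0 at y ∈ ∅; g ≡ 0 at y ∈ {2}; common: ∅.
  x = 3: f ≡ 0 at y ∈ ∅; g ≡ 0 at y ∈ {2}; common: ∅.
  x = 4: f ≡ 0 at y ∈ {0, 2}; g ≡ 0 at y ∈ ∅; common: ∅.
Collecting: common zeros = ∅, so the count is 0.
Comparison with the Bézout bound: 0 ≤ 4 = deg(f)·deg(g), as expected for curves with no common component (the affine F_5-count falls short of the bound because intersections may lie at infinity, over extension fields, or carry multiplicity).


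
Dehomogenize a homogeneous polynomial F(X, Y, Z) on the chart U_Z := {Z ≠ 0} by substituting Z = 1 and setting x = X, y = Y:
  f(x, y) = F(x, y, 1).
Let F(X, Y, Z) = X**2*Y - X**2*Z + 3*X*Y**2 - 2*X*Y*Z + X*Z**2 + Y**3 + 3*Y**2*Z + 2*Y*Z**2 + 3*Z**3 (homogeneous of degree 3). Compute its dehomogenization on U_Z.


f(x, y) = x**2*y - x**2 + 3*x*y**2 - 2*x*y + x + y**3 + 3*y**2 + 2*y + 3

On U_Z we set Z = 1. Each monomial c·X^i·Y^j·Z^k in F becomes c·x^i·y^j·1^k = c·x^i·y^j.
Substituting Z = 1: F(X, Y, 1) = x**2*y - x**2 + 3*x*y**2 - 2*x*y + x + y**3 + 3*y**2 + 2*y + 3.
Note: deg(f) ≤ deg(F) = 3; strict inequality happens when F is divisible by Z (lost terms).


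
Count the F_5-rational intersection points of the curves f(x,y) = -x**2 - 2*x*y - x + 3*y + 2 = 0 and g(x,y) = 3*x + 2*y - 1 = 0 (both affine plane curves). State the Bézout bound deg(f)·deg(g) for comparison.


Common zeros: ∅; count = 0; Bézout bound = 2.

deg(f) = 2, deg(g) = 1, so Bézout bound = 2.
Scan x ∈ F_5. For each x, list the y ∈ F_5 with f(x, y) ≡ 0 and those with g(x, y) ≡ 0 (mod 5); the common zeros in that column are the intersection.
  x = 0: f ≡ 0 at y ∈ {1}; g ≡ 0 at y ∈ {3}; common: ∅.
  x = 1: f ≡ 0 at y ∈ {0}; g ≡ 0 at y ∈ {4}; common: ∅.
  x = 2: f ≡ 0 at y ∈ {1}; g ≡ 0 at y ∈ {0}; common: ∅.
  x = 3: f ≡ 0 at y ∈ {0}; g ≡ 0 at y ∈ {1}; common: ∅.
  x = 4: f ≡ 0 at y ∈ ∅; g ≡ 0 at y ∈ {2}; common: ∅.
Collecting: common zeros = ∅, so the count is 0.
Comparison with the Bézout bound: 0 ≤ 2 = deg(f)·deg(g), as expected for curves with no common component (the affine F_5-count falls short of the bound because intersections may lie at infinity, over extension fields, or carry multiplicity).


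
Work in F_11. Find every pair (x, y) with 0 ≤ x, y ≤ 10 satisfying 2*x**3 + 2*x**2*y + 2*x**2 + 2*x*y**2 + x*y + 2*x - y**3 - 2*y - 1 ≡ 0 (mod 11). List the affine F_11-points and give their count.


Affine F_11-points: {(0, 9), (2, 8), (3, 0), (7, 1), (8, 5), (10, 6), (10, 7)}; count = 7.

For each of the 121 pairs (x, y) ∈ F_11², evaluate f(x, y) mod 11. Record the zeros.
  x = 0: [0↦10, 1↦7, 2↦9, 3↦10, 4↦4, 5↦7, 6↦2, 7↦5, 8↦10, 9↦0, 10↦2]  zeros at y ∈ {9}
  x = 1: [0↦5, 1↦7, 2↦7, 3↦10, 4↦10, 5↦1, 6↦10, 7↦9, 8↦3, 9↦8, 10↦7]  zeros at y ∈ ∅
  x = 2: [0↦5, 1↦5, 2↦7, 3↦5, 4↦4, 5↦9, 6↦3, 7↦2, 8↦0, 9↦2, 10↦2]  zeros at y ∈ {8}
  x = 3: [0↦0, 1↦2, 2↦10, 3↦7, 4↦9, 5↦10, 6↦4, 7↦7, 8↦2, 9↦5, 10↦10]  zeros at y ∈ {0}
  x = 4: [0↦2, 1↦10, 2↦6, 3↦6, 4↦4, 5↦5, 6↦3, 7↦3, 8↦10, 9↦7, 10↦10]  zeros at y ∈ ∅
  x = 5: [0↦1, 1↦8, 2↦7, 3↦3, 4↦1, 5↦6, 6↦1, 7↦2, 8↦3, 9↦9, 10↦3]  zeros at y ∈ ∅
  x = 6: [0↦9, 1↦8, 2↦3, 3↦10, 4↦1, 5↦3, 6↦10, 7↦5, 8↦4, 9↦1, 10↦1]  zeros at y ∈ ∅
  x = 7: [0↦5, 1↦0, 2↦6, 3↦6, 4↦5, 5↦8, 6↦9, 7↦2, 8↦3, 9↦6, 10↦5]  zeros at y ∈ {1}
  x = 8: [0↦1, 1↦7, 2↦6, 3↦3, 4↦3, 5↦0, 6↦10, 7↦5, 8↦1, 9↦3, 10↦5]  zeros at y ∈ {5}
  x = 9: [0↦9, 1↦8, 2↦4, 3↦2, 4↦7, 5↦2, 6↦3, 7↦4, 8↦10, 9↦4, 10↦2]  zeros at y ∈ ∅
  x = 10: [0↦8, 1↦4, 2↦1, 3↦4, 4↦7, 5↦4, 6↦0, 7↦0, 8↦9, 9↦10, 10↦8]  zeros at y ∈ {6, 7}
Collecting zeros: affine points = {(0, 9), (2, 8), (3, 0), (7, 1), (8, 5), (10, 6), (10, 7)}.
Total count |C(F_11)_aff| = 7.
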